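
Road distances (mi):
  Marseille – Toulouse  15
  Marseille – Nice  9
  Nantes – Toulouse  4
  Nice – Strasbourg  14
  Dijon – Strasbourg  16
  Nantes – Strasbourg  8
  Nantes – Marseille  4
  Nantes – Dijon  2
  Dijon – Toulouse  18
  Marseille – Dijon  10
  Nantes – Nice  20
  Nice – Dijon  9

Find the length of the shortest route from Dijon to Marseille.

6

Some routes from Dijon to Marseille:
Dijon - Nantes - Marseille: 2 + 4 = 6
Dijon - Nice - Marseille: 9 + 9 = 18
Dijon - Marseille: 10
Shortest: 6 mi.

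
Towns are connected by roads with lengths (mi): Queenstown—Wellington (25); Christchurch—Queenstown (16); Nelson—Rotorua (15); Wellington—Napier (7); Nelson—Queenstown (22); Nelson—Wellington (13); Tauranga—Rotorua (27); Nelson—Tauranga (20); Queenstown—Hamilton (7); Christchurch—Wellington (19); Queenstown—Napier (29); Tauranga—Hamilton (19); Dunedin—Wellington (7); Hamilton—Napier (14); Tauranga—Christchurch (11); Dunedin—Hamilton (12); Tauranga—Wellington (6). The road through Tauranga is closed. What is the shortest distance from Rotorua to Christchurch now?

A few of the Rotorua→Christchurch routes:
Rotorua-Nelson-Wellington-Queenstown-Christchurch: 15 + 13 + 25 + 16 = 69
Rotorua-Nelson-Queenstown-Christchurch: 15 + 22 + 16 = 53
Rotorua-Nelson-Wellington-Christchurch: 15 + 13 + 19 = 47
Best route has total 47 mi.

47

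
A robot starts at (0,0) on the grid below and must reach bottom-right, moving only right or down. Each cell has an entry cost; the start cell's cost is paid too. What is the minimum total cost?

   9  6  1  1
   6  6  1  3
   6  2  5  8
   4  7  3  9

34

Best path: (0,0) -> (0,1) -> (0,2) -> (1,2) -> (2,2) -> (3,2) -> (3,3)
Cost: 9 + 6 + 1 + 1 + 5 + 3 + 9 = 34
(Top row then right column would cost 37.)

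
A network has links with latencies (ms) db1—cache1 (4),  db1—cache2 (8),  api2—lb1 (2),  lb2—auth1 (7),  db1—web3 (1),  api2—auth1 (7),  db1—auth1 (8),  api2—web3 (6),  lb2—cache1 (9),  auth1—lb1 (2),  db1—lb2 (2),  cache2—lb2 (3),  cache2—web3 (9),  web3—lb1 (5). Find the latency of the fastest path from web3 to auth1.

Checking several routes:
web3 → db1 → lb2 → auth1: 1 + 2 + 7 = 10
web3 → api2 → auth1: 6 + 7 = 13
web3 → api2 → lb1 → auth1: 6 + 2 + 2 = 10
web3 → db1 → auth1: 1 + 8 = 9
web3 → lb1 → auth1: 5 + 2 = 7
The minimum is 7 ms.

7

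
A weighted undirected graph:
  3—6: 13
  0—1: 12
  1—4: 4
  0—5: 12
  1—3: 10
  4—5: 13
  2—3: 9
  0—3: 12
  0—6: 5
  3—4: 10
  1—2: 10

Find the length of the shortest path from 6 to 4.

21

Checking several routes:
6 - 3 - 1 - 4: 13 + 10 + 4 = 27
6 - 0 - 3 - 4: 5 + 12 + 10 = 27
6 - 3 - 4: 13 + 10 = 23
6 - 0 - 1 - 4: 5 + 12 + 4 = 21
Shortest: 21.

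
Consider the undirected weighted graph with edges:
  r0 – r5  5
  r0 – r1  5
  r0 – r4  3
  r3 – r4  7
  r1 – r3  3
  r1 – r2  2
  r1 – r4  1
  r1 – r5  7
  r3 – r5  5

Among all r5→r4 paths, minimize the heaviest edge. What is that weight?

Some routes from r5 to r4:
r5 - r1 - r4: max(7, 1) = 7
r5 - r3 - r1 - r0 - r4: max(5, 3, 5, 3) = 5
r5 - r0 - r4: max(5, 3) = 5
r5 - r3 - r1 - r4: max(5, 3, 1) = 5
r5 - r1 - r3 - r4: max(7, 3, 7) = 7
r5 - r0 - r1 - r4: max(5, 5, 1) = 5
Best route has worst link 5.

5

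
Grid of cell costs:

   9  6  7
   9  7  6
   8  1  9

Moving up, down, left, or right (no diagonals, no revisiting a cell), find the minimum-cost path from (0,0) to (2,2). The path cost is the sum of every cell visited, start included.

32

Path [0,0]→[0,1]→[1,1]→[2,1]→[2,2]: 9 + 6 + 7 + 1 + 9 = 32.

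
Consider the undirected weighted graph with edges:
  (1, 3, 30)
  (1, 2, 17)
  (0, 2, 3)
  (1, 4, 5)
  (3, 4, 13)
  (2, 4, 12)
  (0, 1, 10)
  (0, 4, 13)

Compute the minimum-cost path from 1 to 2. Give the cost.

13

A few of the 1→2 routes:
1 - 4 - 0 - 2: 5 + 13 + 3 = 21
1 - 3 - 4 - 2: 30 + 13 + 12 = 55
1 - 0 - 4 - 2: 10 + 13 + 12 = 35
1 - 4 - 2: 5 + 12 = 17
1 - 0 - 2: 10 + 3 = 13
1 - 2: 17
The minimum is 13.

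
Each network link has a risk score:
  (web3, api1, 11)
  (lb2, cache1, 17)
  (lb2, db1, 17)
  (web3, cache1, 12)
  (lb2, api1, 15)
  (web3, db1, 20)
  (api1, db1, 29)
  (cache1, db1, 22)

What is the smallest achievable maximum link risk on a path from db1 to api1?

17

A few of the db1→api1 routes:
db1-cache1-lb2-api1: max(22, 17, 15) = 22
db1-web3-api1: max(20, 11) = 20
db1-lb2-api1: max(17, 15) = 17
db1-web3-cache1-lb2-api1: max(20, 12, 17, 15) = 20
db1-cache1-web3-api1: max(22, 12, 11) = 22
db1-lb2-cache1-web3-api1: max(17, 17, 12, 11) = 17
Smallest bottleneck: 17.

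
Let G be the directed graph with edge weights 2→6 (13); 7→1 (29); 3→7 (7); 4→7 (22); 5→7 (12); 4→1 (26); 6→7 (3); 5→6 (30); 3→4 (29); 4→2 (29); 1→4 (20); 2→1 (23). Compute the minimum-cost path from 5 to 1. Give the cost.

Candidate routes:
5-6-7-1: 30 + 3 + 29 = 62
5-7-1: 12 + 29 = 41
Shortest: 41.

41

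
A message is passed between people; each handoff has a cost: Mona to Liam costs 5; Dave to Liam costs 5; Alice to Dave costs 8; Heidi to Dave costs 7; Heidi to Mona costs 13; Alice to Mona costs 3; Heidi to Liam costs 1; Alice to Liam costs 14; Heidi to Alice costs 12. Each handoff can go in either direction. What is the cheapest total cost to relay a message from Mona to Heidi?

Checking several routes:
Mona-Liam-Dave-Heidi: 5 + 5 + 7 = 17
Mona-Alice-Dave-Liam-Heidi: 3 + 8 + 5 + 1 = 17
Mona-Liam-Heidi: 5 + 1 = 6
Mona-Heidi: 13
Mona-Alice-Liam-Heidi: 3 + 14 + 1 = 18
Mona-Alice-Heidi: 3 + 12 = 15
Shortest: 6.

6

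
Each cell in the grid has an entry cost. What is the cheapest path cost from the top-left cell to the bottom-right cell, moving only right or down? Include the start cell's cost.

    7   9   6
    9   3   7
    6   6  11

36

Path r0c0→r0c1→r1c1→r2c1→r2c2: 7 + 9 + 3 + 6 + 11 = 36.
For comparison, the top-then-right route costs 40.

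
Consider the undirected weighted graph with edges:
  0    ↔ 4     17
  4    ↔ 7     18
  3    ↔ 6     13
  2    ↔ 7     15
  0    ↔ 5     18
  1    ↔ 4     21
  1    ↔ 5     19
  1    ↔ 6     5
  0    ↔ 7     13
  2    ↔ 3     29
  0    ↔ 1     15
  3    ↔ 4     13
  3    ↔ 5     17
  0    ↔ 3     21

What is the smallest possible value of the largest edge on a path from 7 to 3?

15

A few of the 7→3 routes:
7 → 4 → 0 → 1 → 6 → 3: max(18, 17, 15, 5, 13) = 18
7 → 4 → 3: max(18, 13) = 18
7 → 0 → 5 → 3: max(13, 18, 17) = 18
7 → 4 → 0 → 5 → 3: max(18, 17, 18, 17) = 18
7 → 0 → 1 → 6 → 3: max(13, 15, 5, 13) = 15
7 → 0 → 4 → 3: max(13, 17, 13) = 17
The minimum achievable maximum is 15.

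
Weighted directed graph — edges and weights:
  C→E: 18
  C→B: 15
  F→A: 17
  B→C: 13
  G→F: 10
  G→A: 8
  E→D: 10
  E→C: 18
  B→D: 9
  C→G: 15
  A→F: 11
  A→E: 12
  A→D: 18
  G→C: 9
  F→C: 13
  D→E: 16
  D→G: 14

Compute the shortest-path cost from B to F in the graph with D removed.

38

Paths from B to F avoiding D:
B→C→G→F: 13 + 15 + 10 = 38
B→C→G→A→F: 13 + 15 + 8 + 11 = 47
The minimum is 38.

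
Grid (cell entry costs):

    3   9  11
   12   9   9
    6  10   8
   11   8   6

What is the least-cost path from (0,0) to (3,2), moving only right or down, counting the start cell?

44

Path [0,0]→[0,1]→[1,1]→[1,2]→[2,2]→[3,2]: 3 + 9 + 9 + 9 + 8 + 6 = 44.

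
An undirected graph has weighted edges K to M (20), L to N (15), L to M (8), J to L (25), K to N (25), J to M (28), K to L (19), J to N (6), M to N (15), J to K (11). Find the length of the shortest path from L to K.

19

Some routes from L to K:
L → J → K: 25 + 11 = 36
L → K: 19
L → N → J → K: 15 + 6 + 11 = 32
L → M → K: 8 + 20 = 28
Shortest: 19.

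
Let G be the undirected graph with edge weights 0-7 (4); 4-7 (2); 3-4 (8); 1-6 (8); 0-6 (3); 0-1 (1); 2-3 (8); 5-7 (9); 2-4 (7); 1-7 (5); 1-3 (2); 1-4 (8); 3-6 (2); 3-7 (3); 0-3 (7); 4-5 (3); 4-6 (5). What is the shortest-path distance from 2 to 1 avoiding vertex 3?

14

Comparing a few candidate routes:
2 - 4 - 7 - 0 - 1: 7 + 2 + 4 + 1 = 14
2 - 4 - 1: 7 + 8 = 15
2 - 4 - 7 - 1: 7 + 2 + 5 = 14
The minimum is 14.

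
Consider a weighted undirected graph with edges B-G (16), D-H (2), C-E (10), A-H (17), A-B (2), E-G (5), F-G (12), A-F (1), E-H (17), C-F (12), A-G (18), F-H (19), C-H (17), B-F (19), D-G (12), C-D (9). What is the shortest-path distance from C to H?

Some routes from C to H:
C-F-A-H: 12 + 1 + 17 = 30
C-E-H: 10 + 17 = 27
C-D-H: 9 + 2 = 11
C-H: 17
C-F-H: 12 + 19 = 31
C-E-G-D-H: 10 + 5 + 12 + 2 = 29
Best route has total 11.

11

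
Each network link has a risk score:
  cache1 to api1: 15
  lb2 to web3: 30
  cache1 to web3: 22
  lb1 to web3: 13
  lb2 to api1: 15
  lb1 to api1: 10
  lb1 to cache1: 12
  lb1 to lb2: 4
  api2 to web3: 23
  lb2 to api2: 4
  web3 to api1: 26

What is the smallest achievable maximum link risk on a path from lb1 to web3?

Some routes from lb1 to web3:
lb1 - cache1 - web3: max(12, 22) = 22
lb1 - lb2 - api1 - cache1 - web3: max(4, 15, 15, 22) = 22
lb1 - cache1 - api1 - lb2 - api2 - web3: max(12, 15, 15, 4, 23) = 23
lb1 - web3: max(13) = 13
lb1 - api1 - cache1 - web3: max(10, 15, 22) = 22
Smallest bottleneck: 13.

13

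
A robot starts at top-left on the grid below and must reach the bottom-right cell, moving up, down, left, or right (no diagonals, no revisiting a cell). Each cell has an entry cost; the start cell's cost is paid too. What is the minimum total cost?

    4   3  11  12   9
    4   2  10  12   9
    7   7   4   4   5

Take (0,0) → (0,1) → (1,1) → (2,1) → (2,2) → (2,3) → (2,4) for a total of 4 + 3 + 2 + 7 + 4 + 4 + 5 = 29.

29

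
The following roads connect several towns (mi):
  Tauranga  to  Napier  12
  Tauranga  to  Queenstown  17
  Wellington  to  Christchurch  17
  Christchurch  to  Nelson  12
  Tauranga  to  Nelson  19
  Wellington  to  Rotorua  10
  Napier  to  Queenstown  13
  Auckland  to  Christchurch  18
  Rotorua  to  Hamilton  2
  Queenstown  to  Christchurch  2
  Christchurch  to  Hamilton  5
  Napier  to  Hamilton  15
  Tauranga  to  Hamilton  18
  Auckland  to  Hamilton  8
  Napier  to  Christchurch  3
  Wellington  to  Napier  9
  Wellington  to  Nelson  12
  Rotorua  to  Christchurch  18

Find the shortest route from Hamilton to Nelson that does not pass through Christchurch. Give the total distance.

24

Checking several routes:
Hamilton→Tauranga→Nelson: 18 + 19 = 37
Hamilton→Rotorua→Wellington→Nelson: 2 + 10 + 12 = 24
Hamilton→Napier→Wellington→Nelson: 15 + 9 + 12 = 36
Shortest: 24 mi.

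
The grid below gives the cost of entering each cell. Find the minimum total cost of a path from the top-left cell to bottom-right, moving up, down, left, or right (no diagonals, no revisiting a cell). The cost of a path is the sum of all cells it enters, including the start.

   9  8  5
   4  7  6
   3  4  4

One optimal route is [0,0] → [1,0] → [2,0] → [2,1] → [2,2].
Its cost is 9 + 4 + 3 + 4 + 4 = 24.

24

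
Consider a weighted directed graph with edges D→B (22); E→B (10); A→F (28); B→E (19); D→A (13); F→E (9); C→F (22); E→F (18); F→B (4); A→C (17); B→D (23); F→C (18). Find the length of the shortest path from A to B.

Comparing a few candidate routes:
A→F→B: 28 + 4 = 32
A→F→E→B: 28 + 9 + 10 = 47
A→C→F→B: 17 + 22 + 4 = 43
The minimum is 32.

32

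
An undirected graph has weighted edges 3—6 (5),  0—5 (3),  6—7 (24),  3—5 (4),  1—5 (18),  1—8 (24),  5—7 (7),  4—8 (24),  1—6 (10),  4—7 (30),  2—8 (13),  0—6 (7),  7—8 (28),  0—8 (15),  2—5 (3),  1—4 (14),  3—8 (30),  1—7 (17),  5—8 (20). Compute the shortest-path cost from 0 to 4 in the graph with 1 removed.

Checking several routes:
0 → 5 → 2 → 8 → 4: 3 + 3 + 13 + 24 = 43
0 → 8 → 4: 15 + 24 = 39
0 → 5 → 7 → 4: 3 + 7 + 30 = 40
Shortest: 39.

39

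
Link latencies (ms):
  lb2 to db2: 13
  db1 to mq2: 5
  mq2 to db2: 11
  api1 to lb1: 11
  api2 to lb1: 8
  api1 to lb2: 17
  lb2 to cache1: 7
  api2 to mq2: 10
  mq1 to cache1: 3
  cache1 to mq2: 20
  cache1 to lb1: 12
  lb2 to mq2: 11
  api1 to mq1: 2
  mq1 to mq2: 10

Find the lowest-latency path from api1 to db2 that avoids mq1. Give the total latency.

Checking several routes:
api1→lb1→cache1→lb2→db2: 11 + 12 + 7 + 13 = 43
api1→lb1→cache1→lb2→mq2→db2: 11 + 12 + 7 + 11 + 11 = 52
api1→lb2→db2: 17 + 13 = 30
api1→lb1→api2→mq2→db2: 11 + 8 + 10 + 11 = 40
api1→lb2→mq2→db2: 17 + 11 + 11 = 39
The minimum is 30 ms.

30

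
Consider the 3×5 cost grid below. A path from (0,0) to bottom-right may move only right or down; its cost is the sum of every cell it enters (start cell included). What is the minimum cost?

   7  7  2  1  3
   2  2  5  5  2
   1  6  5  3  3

Best path: r0c0 r0c1 r0c2 r0c3 r0c4 r1c4 r2c4
Cost: 7 + 7 + 2 + 1 + 3 + 2 + 3 = 25

25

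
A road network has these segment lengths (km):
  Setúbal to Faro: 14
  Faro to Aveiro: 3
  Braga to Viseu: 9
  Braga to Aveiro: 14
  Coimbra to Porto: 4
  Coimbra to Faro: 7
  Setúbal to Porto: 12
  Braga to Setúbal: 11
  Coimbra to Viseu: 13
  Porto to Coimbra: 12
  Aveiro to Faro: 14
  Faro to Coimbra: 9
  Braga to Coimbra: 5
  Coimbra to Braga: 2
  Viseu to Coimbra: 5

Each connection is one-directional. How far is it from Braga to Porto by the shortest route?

9

A few of the Braga→Porto routes:
Braga → Setúbal → Porto: 11 + 12 = 23
Braga → Coimbra → Porto: 5 + 4 = 9
Braga → Viseu → Coimbra → Porto: 9 + 5 + 4 = 18
Braga → Setúbal → Faro → Coimbra → Porto: 11 + 14 + 9 + 4 = 38
Shortest: 9 km.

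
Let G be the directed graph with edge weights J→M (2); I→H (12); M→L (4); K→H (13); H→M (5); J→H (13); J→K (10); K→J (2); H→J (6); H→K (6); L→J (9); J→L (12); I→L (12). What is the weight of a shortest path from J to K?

Paths from J to K:
J - H - K: 13 + 6 = 19
J - K: 10
The minimum is 10.

10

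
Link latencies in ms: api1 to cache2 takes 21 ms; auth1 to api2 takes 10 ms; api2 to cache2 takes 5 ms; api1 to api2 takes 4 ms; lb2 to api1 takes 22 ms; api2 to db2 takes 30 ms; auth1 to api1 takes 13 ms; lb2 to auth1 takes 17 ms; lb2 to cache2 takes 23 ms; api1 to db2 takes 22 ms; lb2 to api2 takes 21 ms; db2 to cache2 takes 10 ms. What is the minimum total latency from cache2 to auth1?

15

A few of the cache2→auth1 routes:
cache2 -> api1 -> auth1: 21 + 13 = 34
cache2 -> api2 -> api1 -> auth1: 5 + 4 + 13 = 22
cache2 -> lb2 -> auth1: 23 + 17 = 40
cache2 -> api1 -> api2 -> auth1: 21 + 4 + 10 = 35
cache2 -> api2 -> auth1: 5 + 10 = 15
The minimum is 15 ms.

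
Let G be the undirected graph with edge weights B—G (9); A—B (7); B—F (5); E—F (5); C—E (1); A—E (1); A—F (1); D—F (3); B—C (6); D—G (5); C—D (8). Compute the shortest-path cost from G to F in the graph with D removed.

Comparing a few candidate routes:
G → B → C → E → A → F: 9 + 6 + 1 + 1 + 1 = 18
G → B → A → F: 9 + 7 + 1 = 17
G → B → F: 9 + 5 = 14
G → B → C → E → F: 9 + 6 + 1 + 5 = 21
Best route has total 14.

14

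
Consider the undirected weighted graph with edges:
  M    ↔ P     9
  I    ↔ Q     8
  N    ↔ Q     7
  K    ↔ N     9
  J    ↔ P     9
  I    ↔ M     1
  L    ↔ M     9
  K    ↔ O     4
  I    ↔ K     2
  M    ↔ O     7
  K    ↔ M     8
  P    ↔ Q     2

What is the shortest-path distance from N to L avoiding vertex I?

Routes from N to L avoiding I:
N → K → M → L: 9 + 8 + 9 = 26
N → Q → P → M → L: 7 + 2 + 9 + 9 = 27
N → K → O → M → L: 9 + 4 + 7 + 9 = 29
Best route has total 26.

26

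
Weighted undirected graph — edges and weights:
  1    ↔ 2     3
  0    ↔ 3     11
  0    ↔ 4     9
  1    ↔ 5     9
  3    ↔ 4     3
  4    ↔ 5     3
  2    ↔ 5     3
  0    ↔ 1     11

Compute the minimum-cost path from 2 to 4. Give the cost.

A few of the 2→4 routes:
2 -> 1 -> 5 -> 4: 3 + 9 + 3 = 15
2 -> 5 -> 4: 3 + 3 = 6
2 -> 1 -> 0 -> 4: 3 + 11 + 9 = 23
The minimum is 6.

6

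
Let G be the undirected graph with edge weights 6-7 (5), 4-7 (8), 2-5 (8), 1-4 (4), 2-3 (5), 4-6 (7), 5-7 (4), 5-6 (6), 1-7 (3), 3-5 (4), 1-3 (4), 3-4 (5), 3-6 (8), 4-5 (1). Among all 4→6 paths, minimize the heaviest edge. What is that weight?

Checking several routes:
4 - 1 - 3 - 5 - 7 - 6: max(4, 4, 4, 4, 5) = 5
4 - 3 - 1 - 7 - 6: max(5, 4, 3, 5) = 5
4 - 3 - 5 - 7 - 6: max(5, 4, 4, 5) = 5
4 - 1 - 7 - 6: max(4, 3, 5) = 5
4 - 5 - 3 - 1 - 7 - 6: max(1, 4, 4, 3, 5) = 5
The minimum achievable maximum is 5.

5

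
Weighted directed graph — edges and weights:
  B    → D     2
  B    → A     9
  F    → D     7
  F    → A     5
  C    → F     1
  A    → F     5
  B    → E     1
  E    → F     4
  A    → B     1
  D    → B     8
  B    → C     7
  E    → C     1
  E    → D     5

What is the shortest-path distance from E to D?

Comparing a few candidate routes:
E→C→F→A→B→D: 1 + 1 + 5 + 1 + 2 = 10
E→F→D: 4 + 7 = 11
E→D: 5
E→C→F→D: 1 + 1 + 7 = 9
The minimum is 5.

5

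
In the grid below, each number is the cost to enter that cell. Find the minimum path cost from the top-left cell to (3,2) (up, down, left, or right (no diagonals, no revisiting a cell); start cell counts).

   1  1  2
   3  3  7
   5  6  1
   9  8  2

Path r0c0 r0c1 r0c2 r1c2 r2c2 r3c2: 1 + 1 + 2 + 7 + 1 + 2 = 14.

14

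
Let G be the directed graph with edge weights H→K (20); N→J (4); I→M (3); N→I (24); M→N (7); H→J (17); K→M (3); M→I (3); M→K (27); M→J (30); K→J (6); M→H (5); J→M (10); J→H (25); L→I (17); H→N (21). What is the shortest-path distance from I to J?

Some routes from I to J:
I - M - N - J: 3 + 7 + 4 = 14
I - M - H - J: 3 + 5 + 17 = 25
I - M - H - K - J: 3 + 5 + 20 + 6 = 34
I - M - H - N - J: 3 + 5 + 21 + 4 = 33
I - M - J: 3 + 30 = 33
The minimum is 14.

14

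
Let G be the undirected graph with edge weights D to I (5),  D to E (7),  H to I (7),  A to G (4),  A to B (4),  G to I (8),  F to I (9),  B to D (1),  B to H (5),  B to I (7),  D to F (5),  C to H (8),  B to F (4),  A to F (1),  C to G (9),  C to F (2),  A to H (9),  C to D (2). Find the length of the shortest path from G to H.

13

Some routes from G to H:
G→A→F→B→H: 4 + 1 + 4 + 5 = 14
G→I→H: 8 + 7 = 15
G→A→B→H: 4 + 4 + 5 = 13
G→A→F→C→D→B→H: 4 + 1 + 2 + 2 + 1 + 5 = 15
G→A→H: 4 + 9 = 13
G→A→F→C→H: 4 + 1 + 2 + 8 = 15
The minimum is 13.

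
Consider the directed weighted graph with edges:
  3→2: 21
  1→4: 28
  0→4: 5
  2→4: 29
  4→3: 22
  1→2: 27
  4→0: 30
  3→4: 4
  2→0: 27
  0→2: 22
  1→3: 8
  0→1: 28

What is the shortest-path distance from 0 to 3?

Paths from 0 to 3:
0 -> 4 -> 3: 5 + 22 = 27
0 -> 1 -> 3: 28 + 8 = 36
0 -> 2 -> 4 -> 3: 22 + 29 + 22 = 73
0 -> 1 -> 4 -> 3: 28 + 28 + 22 = 78
0 -> 1 -> 2 -> 4 -> 3: 28 + 27 + 29 + 22 = 106
The minimum is 27.

27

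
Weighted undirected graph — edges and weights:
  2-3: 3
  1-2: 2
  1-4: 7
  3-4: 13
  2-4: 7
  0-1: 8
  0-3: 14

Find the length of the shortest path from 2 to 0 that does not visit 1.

Routes from 2 to 0 avoiding 1:
2 - 4 - 3 - 0: 7 + 13 + 14 = 34
2 - 3 - 0: 3 + 14 = 17
The minimum is 17.

17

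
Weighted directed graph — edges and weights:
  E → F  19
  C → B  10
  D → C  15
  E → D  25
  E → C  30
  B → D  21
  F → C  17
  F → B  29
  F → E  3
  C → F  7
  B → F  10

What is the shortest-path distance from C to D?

31

A few of the C→D routes:
C -> B -> F -> E -> D: 10 + 10 + 3 + 25 = 48
C -> B -> D: 10 + 21 = 31
C -> F -> E -> D: 7 + 3 + 25 = 35
Best route has total 31.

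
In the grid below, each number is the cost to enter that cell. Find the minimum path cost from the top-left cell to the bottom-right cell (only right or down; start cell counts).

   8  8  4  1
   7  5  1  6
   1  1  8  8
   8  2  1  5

One optimal route is r0c0 → r1c0 → r2c0 → r2c1 → r3c1 → r3c2 → r3c3.
Its cost is 8 + 7 + 1 + 1 + 2 + 1 + 5 = 25.
For comparison, the top-then-right route costs 40.

25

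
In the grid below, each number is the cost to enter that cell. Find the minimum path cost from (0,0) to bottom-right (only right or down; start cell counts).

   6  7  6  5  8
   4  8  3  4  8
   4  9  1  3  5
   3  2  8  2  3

Best path: (0,0) → (1,0) → (1,1) → (1,2) → (2,2) → (2,3) → (3,3) → (3,4)
Cost: 6 + 4 + 8 + 3 + 1 + 3 + 2 + 3 = 30
(Top row then right column would cost 48.)

30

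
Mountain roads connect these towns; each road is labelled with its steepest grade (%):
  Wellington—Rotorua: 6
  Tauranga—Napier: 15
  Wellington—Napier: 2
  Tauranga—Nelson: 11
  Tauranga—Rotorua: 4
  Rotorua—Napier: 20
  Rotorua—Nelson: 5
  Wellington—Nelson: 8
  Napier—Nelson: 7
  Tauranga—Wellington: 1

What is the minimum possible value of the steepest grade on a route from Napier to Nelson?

5

Some routes from Napier to Nelson:
Napier -> Wellington -> Rotorua -> Nelson: max(2, 6, 5) = 6
Napier -> Wellington -> Tauranga -> Rotorua -> Nelson: max(2, 1, 4, 5) = 5
Napier -> Nelson: max(7) = 7
Napier -> Wellington -> Nelson: max(2, 8) = 8
The minimum achievable maximum is 5%.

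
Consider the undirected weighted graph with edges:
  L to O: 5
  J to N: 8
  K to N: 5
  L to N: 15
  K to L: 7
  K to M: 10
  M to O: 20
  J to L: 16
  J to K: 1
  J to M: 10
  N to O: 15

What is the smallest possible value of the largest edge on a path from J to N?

Checking several routes:
J -> K -> N: max(1, 5) = 5
J -> M -> K -> N: max(10, 10, 5) = 10
J -> K -> L -> N: max(1, 7, 15) = 15
J -> N: max(8) = 8
Best route has worst link 5.

5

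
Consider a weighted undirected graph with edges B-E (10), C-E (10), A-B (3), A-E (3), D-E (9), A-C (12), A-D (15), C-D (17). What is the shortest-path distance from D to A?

12

Comparing a few candidate routes:
D-E-B-A: 9 + 10 + 3 = 22
D-E-A: 9 + 3 = 12
D-A: 15
The minimum is 12.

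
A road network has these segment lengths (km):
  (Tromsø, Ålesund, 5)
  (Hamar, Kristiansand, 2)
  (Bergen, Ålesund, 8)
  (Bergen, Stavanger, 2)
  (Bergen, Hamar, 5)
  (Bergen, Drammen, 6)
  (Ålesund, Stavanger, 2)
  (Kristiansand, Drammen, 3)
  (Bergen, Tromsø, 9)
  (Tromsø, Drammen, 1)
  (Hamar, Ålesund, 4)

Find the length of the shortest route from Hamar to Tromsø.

Checking several routes:
Hamar→Ålesund→Tromsø: 4 + 5 = 9
Hamar→Bergen→Drammen→Tromsø: 5 + 6 + 1 = 12
Hamar→Bergen→Tromsø: 5 + 9 = 14
Hamar→Kristiansand→Drammen→Tromsø: 2 + 3 + 1 = 6
The minimum is 6 km.

6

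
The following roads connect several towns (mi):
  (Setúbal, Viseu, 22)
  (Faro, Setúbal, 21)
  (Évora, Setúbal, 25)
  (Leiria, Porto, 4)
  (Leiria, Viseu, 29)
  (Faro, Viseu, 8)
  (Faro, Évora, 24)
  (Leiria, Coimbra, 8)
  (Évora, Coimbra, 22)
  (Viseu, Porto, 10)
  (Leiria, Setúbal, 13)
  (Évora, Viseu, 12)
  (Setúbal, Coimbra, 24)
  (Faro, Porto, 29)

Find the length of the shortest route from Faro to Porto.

18

A few of the Faro→Porto routes:
Faro→Porto: 29
Faro→Viseu→Porto: 8 + 10 = 18
Faro→Setúbal→Leiria→Porto: 21 + 13 + 4 = 38
Best route has total 18 mi.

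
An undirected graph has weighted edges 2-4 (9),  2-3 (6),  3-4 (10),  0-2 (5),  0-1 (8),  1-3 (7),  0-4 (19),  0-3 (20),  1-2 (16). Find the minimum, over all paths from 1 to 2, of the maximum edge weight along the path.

7

Some routes from 1 to 2:
1 - 3 - 4 - 2: max(7, 10, 9) = 10
1 - 3 - 4 - 0 - 2: max(7, 10, 19, 5) = 19
1 - 3 - 2: max(7, 6) = 7
1 - 0 - 2: max(8, 5) = 8
1 - 2: max(16) = 16
Smallest bottleneck: 7.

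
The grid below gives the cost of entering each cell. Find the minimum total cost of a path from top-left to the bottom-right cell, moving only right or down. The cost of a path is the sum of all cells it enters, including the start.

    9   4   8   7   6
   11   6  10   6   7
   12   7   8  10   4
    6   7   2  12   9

54

Best path: (0,0) → (0,1) → (0,2) → (0,3) → (0,4) → (1,4) → (2,4) → (3,4)
Cost: 9 + 4 + 8 + 7 + 6 + 7 + 4 + 9 = 54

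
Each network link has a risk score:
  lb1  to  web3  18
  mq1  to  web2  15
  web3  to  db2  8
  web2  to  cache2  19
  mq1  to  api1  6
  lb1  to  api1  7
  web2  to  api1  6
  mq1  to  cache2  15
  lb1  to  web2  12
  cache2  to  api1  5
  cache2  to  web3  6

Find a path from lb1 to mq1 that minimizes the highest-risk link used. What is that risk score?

7

Some routes from lb1 to mq1:
lb1 - api1 - mq1: max(7, 6) = 7
lb1 - web2 - api1 - cache2 - mq1: max(12, 6, 5, 15) = 15
lb1 - api1 - web2 - mq1: max(7, 6, 15) = 15
lb1 - web2 - api1 - mq1: max(12, 6, 6) = 12
lb1 - web2 - mq1: max(12, 15) = 15
lb1 - api1 - cache2 - mq1: max(7, 5, 15) = 15
Smallest bottleneck: 7.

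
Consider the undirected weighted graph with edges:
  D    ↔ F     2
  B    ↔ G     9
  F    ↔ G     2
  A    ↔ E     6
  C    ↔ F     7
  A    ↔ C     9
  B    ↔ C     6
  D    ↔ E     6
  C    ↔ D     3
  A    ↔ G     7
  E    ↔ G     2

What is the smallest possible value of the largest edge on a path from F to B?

Comparing a few candidate routes:
F→D→C→B: max(2, 3, 6) = 6
F→C→B: max(7, 6) = 7
F→G→E→D→C→B: max(2, 2, 6, 3, 6) = 6
F→G→A→E→D→C→B: max(2, 7, 6, 6, 3, 6) = 7
F→C→A→E→G→B: max(7, 9, 6, 2, 9) = 9
Smallest bottleneck: 6.

6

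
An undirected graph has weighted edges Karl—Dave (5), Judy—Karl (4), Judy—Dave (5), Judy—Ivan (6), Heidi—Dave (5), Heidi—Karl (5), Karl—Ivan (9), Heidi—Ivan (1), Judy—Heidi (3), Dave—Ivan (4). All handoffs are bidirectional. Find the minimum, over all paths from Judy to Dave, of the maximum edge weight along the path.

Checking several routes:
Judy → Karl → Dave: max(4, 5) = 5
Judy → Karl → Heidi → Ivan → Dave: max(4, 5, 1, 4) = 5
Judy → Heidi → Ivan → Dave: max(3, 1, 4) = 4
Judy → Karl → Heidi → Dave: max(4, 5, 5) = 5
Judy → Heidi → Karl → Dave: max(3, 5, 5) = 5
Smallest bottleneck: 4.

4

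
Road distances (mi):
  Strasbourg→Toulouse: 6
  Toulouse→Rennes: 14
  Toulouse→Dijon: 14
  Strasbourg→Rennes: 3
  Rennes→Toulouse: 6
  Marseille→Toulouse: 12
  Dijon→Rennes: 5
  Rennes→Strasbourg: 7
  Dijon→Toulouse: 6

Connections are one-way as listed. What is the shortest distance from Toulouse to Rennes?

14

Paths from Toulouse to Rennes:
Toulouse -> Rennes: 14
Toulouse -> Dijon -> Rennes: 14 + 5 = 19
The minimum is 14 mi.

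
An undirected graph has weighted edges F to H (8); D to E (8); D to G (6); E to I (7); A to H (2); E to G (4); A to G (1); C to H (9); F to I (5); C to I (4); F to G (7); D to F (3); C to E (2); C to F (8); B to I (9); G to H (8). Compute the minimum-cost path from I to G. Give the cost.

Comparing a few candidate routes:
I-F-G: 5 + 7 = 12
I-F-D-G: 5 + 3 + 6 = 14
I-C-E-G: 4 + 2 + 4 = 10
I-C-H-A-G: 4 + 9 + 2 + 1 = 16
I-E-G: 7 + 4 = 11
Best route has total 10.

10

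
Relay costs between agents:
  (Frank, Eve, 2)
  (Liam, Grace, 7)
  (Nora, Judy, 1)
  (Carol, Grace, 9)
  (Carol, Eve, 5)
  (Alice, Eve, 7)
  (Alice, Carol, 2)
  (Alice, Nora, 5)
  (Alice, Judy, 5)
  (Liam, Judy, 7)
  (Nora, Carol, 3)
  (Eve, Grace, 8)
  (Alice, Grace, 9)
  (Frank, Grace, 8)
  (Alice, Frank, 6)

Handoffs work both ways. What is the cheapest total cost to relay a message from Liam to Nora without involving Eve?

Comparing a few candidate routes:
Liam - Judy - Nora: 7 + 1 = 8
Liam - Judy - Alice - Carol - Nora: 7 + 5 + 2 + 3 = 17
Liam - Judy - Alice - Nora: 7 + 5 + 5 = 17
Best route has total 8.

8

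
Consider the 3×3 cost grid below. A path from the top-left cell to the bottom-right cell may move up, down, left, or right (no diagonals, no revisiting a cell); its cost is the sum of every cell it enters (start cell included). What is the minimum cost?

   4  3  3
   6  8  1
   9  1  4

Best path: r0c0→r0c1→r0c2→r1c2→r2c2
Cost: 4 + 3 + 3 + 1 + 4 = 15

15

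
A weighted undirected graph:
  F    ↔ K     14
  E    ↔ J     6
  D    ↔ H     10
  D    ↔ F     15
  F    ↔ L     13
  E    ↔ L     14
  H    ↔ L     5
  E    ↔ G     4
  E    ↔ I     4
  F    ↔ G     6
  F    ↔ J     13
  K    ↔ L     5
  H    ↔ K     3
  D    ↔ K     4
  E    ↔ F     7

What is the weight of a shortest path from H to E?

Comparing a few candidate routes:
H-K-F-E: 3 + 14 + 7 = 24
H-L-E: 5 + 14 = 19
H-K-L-E: 3 + 5 + 14 = 22
Best route has total 19.

19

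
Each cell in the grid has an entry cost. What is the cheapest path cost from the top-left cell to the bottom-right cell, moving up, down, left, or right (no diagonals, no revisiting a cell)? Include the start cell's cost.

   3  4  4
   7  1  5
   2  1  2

11

Best path: (0,0)→(0,1)→(1,1)→(2,1)→(2,2)
Cost: 3 + 4 + 1 + 1 + 2 = 11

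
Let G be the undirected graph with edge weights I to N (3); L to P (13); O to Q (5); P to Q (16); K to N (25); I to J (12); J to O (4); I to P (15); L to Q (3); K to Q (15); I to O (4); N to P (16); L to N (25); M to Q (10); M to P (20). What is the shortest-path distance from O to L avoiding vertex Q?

A few of the O→L routes:
O → J → I → N → L: 4 + 12 + 3 + 25 = 44
O → I → N → P → L: 4 + 3 + 16 + 13 = 36
O → I → N → L: 4 + 3 + 25 = 32
O → J → I → P → L: 4 + 12 + 15 + 13 = 44
O → I → P → L: 4 + 15 + 13 = 32
Shortest: 32.

32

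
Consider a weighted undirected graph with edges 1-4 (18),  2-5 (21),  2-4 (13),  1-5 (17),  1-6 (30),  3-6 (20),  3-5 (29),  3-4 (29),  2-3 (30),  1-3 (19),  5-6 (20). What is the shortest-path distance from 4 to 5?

34

Checking several routes:
4-1-5: 18 + 17 = 35
4-3-1-5: 29 + 19 + 17 = 65
4-2-5: 13 + 21 = 34
4-3-5: 29 + 29 = 58
The minimum is 34.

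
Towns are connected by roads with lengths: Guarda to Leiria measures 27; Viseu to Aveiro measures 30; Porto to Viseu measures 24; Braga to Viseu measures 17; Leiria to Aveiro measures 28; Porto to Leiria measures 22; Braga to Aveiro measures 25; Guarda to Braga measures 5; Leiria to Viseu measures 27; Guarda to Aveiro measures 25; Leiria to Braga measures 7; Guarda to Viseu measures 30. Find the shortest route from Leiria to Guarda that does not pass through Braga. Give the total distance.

27

Comparing a few candidate routes:
Leiria → Viseu → Aveiro → Guarda: 27 + 30 + 25 = 82
Leiria → Aveiro → Guarda: 28 + 25 = 53
Leiria → Porto → Viseu → Guarda: 22 + 24 + 30 = 76
Leiria → Viseu → Guarda: 27 + 30 = 57
Leiria → Guarda: 27
Leiria → Aveiro → Viseu → Guarda: 28 + 30 + 30 = 88
The minimum is 27.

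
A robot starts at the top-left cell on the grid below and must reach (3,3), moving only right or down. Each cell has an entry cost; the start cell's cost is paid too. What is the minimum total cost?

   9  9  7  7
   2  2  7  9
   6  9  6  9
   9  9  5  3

Take (0,0) (1,0) (1,1) (1,2) (2,2) (3,2) (3,3) for a total of 9 + 2 + 2 + 7 + 6 + 5 + 3 = 34.

34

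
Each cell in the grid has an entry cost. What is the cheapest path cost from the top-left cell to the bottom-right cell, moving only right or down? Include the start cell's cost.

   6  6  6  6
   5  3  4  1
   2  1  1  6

Cheapest: r0c0 r1c0 r2c0 r2c1 r2c2 r2c3
  6 + 5 + 2 + 1 + 1 + 6 = 21
For comparison, the top-then-right route costs 31.

21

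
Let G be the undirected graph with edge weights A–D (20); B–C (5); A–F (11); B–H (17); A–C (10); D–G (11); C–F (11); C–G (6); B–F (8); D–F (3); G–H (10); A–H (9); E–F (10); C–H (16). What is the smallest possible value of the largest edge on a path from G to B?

Checking several routes:
G→H→A→C→F→B: max(10, 9, 10, 11, 8) = 11
G→H→A→F→C→B: max(10, 9, 11, 11, 5) = 11
G→C→B: max(6, 5) = 6
G→H→A→C→B: max(10, 9, 10, 5) = 10
G→C→A→F→B: max(6, 10, 11, 8) = 11
G→C→F→B: max(6, 11, 8) = 11
The minimum achievable maximum is 6.

6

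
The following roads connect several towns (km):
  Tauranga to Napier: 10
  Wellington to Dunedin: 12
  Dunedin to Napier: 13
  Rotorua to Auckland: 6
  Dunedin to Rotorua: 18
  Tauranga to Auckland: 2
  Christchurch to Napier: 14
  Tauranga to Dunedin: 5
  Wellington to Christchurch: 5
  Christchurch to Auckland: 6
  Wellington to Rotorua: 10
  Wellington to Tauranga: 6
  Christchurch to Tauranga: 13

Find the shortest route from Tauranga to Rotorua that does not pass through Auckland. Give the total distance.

16

Comparing a few candidate routes:
Tauranga - Christchurch - Wellington - Rotorua: 13 + 5 + 10 = 28
Tauranga - Dunedin - Rotorua: 5 + 18 = 23
Tauranga - Dunedin - Wellington - Rotorua: 5 + 12 + 10 = 27
Tauranga - Wellington - Rotorua: 6 + 10 = 16
Tauranga - Wellington - Dunedin - Rotorua: 6 + 12 + 18 = 36
Shortest: 16 km.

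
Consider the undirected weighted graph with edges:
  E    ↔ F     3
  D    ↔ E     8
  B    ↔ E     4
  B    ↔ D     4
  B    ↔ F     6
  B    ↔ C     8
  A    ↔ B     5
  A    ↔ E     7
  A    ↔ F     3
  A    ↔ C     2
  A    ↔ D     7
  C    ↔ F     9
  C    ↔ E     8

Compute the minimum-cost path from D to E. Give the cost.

8

Some routes from D to E:
D -> B -> A -> F -> E: 4 + 5 + 3 + 3 = 15
D -> E: 8
D -> B -> F -> E: 4 + 6 + 3 = 13
D -> A -> F -> E: 7 + 3 + 3 = 13
D -> A -> E: 7 + 7 = 14
D -> B -> E: 4 + 4 = 8
Shortest: 8.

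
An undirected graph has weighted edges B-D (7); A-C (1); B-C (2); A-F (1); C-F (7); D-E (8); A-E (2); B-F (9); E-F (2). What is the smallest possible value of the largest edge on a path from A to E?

Comparing a few candidate routes:
A-C-B-D-E: max(1, 2, 7, 8) = 8
A-C-F-E: max(1, 7, 2) = 7
A-E: max(2) = 2
A-F-C-B-D-E: max(1, 7, 2, 7, 8) = 8
A-F-E: max(1, 2) = 2
The minimum achievable maximum is 2.

2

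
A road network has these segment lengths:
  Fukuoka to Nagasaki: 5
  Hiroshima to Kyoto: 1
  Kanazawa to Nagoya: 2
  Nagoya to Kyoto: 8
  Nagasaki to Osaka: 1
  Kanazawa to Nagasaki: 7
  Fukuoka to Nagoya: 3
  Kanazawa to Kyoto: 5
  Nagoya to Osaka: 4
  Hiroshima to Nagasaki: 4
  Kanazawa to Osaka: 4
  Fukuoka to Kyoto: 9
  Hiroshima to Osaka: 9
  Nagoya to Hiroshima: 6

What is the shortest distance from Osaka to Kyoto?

6

A few of the Osaka→Kyoto routes:
Osaka→Hiroshima→Kyoto: 9 + 1 = 10
Osaka→Nagasaki→Hiroshima→Kyoto: 1 + 4 + 1 = 6
Osaka→Kanazawa→Kyoto: 4 + 5 = 9
Best route has total 6.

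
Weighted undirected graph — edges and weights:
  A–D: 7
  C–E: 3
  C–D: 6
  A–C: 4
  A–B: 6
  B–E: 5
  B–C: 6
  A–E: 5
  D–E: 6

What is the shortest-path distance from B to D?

11

Checking several routes:
B → A → D: 6 + 7 = 13
B → C → E → D: 6 + 3 + 6 = 15
B → C → D: 6 + 6 = 12
B → E → C → D: 5 + 3 + 6 = 14
B → E → D: 5 + 6 = 11
B → A → C → D: 6 + 4 + 6 = 16
Shortest: 11.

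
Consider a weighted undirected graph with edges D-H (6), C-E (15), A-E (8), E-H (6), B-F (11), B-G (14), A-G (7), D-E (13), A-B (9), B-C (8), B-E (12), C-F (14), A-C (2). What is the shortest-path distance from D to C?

Comparing a few candidate routes:
D - H - E - A - C: 6 + 6 + 8 + 2 = 22
D - E - A - C: 13 + 8 + 2 = 23
D - H - E - C: 6 + 6 + 15 = 27
Best route has total 22.

22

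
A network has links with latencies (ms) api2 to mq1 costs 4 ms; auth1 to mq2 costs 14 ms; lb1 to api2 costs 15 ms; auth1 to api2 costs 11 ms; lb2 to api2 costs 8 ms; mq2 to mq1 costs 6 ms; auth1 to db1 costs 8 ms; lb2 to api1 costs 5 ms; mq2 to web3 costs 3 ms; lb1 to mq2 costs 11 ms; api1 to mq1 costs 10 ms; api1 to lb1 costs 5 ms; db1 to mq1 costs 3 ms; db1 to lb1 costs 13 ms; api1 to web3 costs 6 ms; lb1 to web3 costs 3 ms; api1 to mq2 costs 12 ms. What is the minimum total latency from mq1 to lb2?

Comparing a few candidate routes:
mq1→mq2→web3→api1→lb2: 6 + 3 + 6 + 5 = 20
mq1→api2→lb2: 4 + 8 = 12
mq1→api1→lb2: 10 + 5 = 15
mq1→mq2→web3→lb1→api1→lb2: 6 + 3 + 3 + 5 + 5 = 22
mq1→mq2→api1→lb2: 6 + 12 + 5 = 23
mq1→db1→lb1→api1→lb2: 3 + 13 + 5 + 5 = 26
The minimum is 12 ms.

12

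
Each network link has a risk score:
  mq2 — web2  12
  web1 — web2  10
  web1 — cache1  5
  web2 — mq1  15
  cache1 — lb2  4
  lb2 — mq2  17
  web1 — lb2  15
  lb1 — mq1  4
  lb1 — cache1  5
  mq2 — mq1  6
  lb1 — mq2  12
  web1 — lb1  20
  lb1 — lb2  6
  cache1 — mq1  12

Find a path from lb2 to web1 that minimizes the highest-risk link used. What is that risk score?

5

A few of the lb2→web1 routes:
lb2-cache1-lb1-mq1-mq2-web2-web1: max(4, 5, 4, 6, 12, 10) = 12
lb2-cache1-mq1-mq2-web2-web1: max(4, 12, 6, 12, 10) = 12
lb2-lb1-cache1-web1: max(6, 5, 5) = 6
lb2-cache1-web1: max(4, 5) = 5
lb2-cache1-lb1-mq2-web2-web1: max(4, 5, 12, 12, 10) = 12
Smallest bottleneck: 5.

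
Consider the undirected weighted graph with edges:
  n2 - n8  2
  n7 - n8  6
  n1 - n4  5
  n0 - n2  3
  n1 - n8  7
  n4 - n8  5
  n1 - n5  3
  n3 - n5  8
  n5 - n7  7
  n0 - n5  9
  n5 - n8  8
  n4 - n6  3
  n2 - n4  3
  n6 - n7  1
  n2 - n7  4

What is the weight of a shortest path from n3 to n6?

Some routes from n3 to n6:
n3→n5→n8→n7→n6: 8 + 8 + 6 + 1 = 23
n3→n5→n1→n4→n6: 8 + 3 + 5 + 3 = 19
n3→n5→n7→n6: 8 + 7 + 1 = 16
n3→n5→n8→n2→n7→n6: 8 + 8 + 2 + 4 + 1 = 23
Shortest: 16.

16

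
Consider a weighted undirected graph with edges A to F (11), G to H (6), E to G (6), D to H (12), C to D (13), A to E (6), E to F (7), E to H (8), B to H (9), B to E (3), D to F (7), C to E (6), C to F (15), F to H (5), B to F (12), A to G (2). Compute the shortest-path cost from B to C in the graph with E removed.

Checking several routes:
B -> H -> F -> C: 9 + 5 + 15 = 29
B -> F -> D -> C: 12 + 7 + 13 = 32
B -> H -> F -> D -> C: 9 + 5 + 7 + 13 = 34
B -> F -> H -> D -> C: 12 + 5 + 12 + 13 = 42
B -> H -> D -> C: 9 + 12 + 13 = 34
B -> F -> C: 12 + 15 = 27
Shortest: 27.

27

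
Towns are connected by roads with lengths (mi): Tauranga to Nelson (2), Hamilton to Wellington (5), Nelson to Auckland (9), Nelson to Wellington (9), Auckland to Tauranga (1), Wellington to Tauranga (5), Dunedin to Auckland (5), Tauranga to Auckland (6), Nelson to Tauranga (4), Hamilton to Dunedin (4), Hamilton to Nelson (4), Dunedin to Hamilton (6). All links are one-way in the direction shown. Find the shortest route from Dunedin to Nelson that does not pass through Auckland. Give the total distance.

Paths from Dunedin to Nelson avoiding Auckland:
Dunedin - Hamilton - Wellington - Tauranga - Nelson: 6 + 5 + 5 + 2 = 18
Dunedin - Hamilton - Nelson: 6 + 4 = 10
The minimum is 10 mi.

10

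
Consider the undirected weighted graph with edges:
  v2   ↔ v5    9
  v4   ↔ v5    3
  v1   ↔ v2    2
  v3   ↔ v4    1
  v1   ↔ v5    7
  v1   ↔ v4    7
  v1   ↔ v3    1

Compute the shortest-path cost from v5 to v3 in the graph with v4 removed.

Routes from v5 to v3 avoiding v4:
v5 -> v1 -> v3: 7 + 1 = 8
v5 -> v2 -> v1 -> v3: 9 + 2 + 1 = 12
Best route has total 8.

8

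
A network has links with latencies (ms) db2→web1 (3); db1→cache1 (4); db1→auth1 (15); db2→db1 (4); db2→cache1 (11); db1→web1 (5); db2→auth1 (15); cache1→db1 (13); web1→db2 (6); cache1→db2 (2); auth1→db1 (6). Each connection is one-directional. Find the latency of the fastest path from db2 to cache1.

8

Paths from db2 to cache1:
db2 -> db1 -> cache1: 4 + 4 = 8
db2 -> cache1: 11
db2 -> auth1 -> db1 -> cache1: 15 + 6 + 4 = 25
Shortest: 8 ms.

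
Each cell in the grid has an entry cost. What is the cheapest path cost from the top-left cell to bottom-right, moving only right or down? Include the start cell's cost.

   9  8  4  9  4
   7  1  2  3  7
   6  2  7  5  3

30

Cheapest: r0c0→r1c0→r1c1→r1c2→r1c3→r2c3→r2c4
  9 + 7 + 1 + 2 + 3 + 5 + 3 = 30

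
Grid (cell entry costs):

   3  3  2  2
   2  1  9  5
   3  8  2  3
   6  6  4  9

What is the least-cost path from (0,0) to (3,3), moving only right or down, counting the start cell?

27

One optimal route is [0,0] -> [0,1] -> [0,2] -> [0,3] -> [1,3] -> [2,3] -> [3,3].
Its cost is 3 + 3 + 2 + 2 + 5 + 3 + 9 = 27.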